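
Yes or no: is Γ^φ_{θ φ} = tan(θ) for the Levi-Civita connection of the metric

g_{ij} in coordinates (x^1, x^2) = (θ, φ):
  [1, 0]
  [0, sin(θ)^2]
Γ^φ_{θ φ} = (1/2) g^{φφ} (∂_θ g_{φφ} + ∂_φ g_{φθ} - ∂_φ g_{θφ}) = (1/2)(1/sin(θ)^2)((sin(2*θ)) + (0) - (0)) = 1/tan(θ)
This differs from the proposed value tan(θ).
No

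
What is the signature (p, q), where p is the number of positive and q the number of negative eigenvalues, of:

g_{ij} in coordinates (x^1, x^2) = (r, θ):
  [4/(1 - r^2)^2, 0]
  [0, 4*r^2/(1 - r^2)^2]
The metric is diagonal, so its eigenvalues are the diagonal entries: 4/(1 - r^2)^2, 4*r^2/(1 - r^2)^2 (at a generic point, where coordinate-dependent entries are positive).
2 positive, 0 negative.
(2, 0) - Riemannian (positive definite)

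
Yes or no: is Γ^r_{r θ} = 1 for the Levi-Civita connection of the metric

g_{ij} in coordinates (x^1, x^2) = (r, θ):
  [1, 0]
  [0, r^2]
Γ^r_{r θ} = (1/2) g^{rr} (∂_r g_{rθ} + ∂_θ g_{rr} - ∂_r g_{rθ}) = (1/2)(1)((0) + (0) - (0)) = 0
This differs from the proposed value 1.
No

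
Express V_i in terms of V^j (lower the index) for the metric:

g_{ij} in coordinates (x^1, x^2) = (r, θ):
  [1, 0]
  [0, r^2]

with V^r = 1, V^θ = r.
V_i = g_{ij} V^j:
V_r = (1)(1) + (0)(r) = 1
V_θ = (0)(1) + (r^2)(r) = r^3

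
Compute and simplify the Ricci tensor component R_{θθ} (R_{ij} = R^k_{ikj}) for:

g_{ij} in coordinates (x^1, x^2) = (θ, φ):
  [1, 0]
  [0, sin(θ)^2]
Non-zero Christoffel symbols (Γ^k_{ij} = Γ^k_{ji}):
Γ^θ_{φ φ} = -sin(2*θ)/2
Γ^φ_{θ φ} = 1/tan(θ)
R^θ_{θ θ θ} = 0 (a repeated index in an antisymmetric pair)
R^φ_{θ φ θ} = ∂_φ Γ^φ_{θ θ} - ∂_θ Γ^φ_{θ φ} + Γ^φ_{φ m} Γ^m_{θ θ} - Γ^φ_{θ m} Γ^m_{θ φ}
  = (0) - (-1/sin(θ)^2) + (0) - (1/tan(θ)^2) = 1
R_{θθ} = R^θ_{θ θ θ} + R^φ_{θ φ θ} = (0) + (1) = 1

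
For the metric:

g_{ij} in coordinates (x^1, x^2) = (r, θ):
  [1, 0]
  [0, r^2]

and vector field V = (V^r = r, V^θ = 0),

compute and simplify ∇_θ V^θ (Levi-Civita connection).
Non-zero Christoffel symbols:
Γ^r_{θ θ} = -r
Γ^θ_{r θ} = 1/r
∇_θ V^θ = ∂_θ V^θ + Γ^θ_{θ j} V^j
  = (0) + (1/r)(r) + (0)(0)
  = 1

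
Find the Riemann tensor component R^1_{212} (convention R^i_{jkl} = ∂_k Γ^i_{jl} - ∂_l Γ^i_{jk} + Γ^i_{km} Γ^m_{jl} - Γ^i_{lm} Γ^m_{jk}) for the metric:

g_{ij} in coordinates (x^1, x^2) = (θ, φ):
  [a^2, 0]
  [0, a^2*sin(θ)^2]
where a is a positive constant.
Non-zero Christoffel symbols (Γ^k_{ij} = Γ^k_{ji}):
Γ^θ_{φ φ} = -sin(2*θ)/2
Γ^φ_{θ φ} = 1/tan(θ)
R^θ_{φ θ φ} = ∂_θ Γ^θ_{φ φ} - ∂_φ Γ^θ_{φ θ} + Γ^θ_{θ m} Γ^m_{φ φ} - Γ^θ_{φ m} Γ^m_{φ θ}
  = (-cos(2*θ)) - (0) + (0) - (-cos(θ)^2) = sin(θ)^2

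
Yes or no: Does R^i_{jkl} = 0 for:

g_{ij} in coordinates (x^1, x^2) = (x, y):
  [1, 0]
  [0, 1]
All metric components are constant, so every Christoffel symbol vanishes and R^i_{jkl} = 0.
Yes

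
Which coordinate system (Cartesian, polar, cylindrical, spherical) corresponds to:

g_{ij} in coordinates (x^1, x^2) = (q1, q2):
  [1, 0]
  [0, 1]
All components are constant and the metric is the identity, i.e. orthonormal rectilinear coordinates.
Cartesian (2D) coordinates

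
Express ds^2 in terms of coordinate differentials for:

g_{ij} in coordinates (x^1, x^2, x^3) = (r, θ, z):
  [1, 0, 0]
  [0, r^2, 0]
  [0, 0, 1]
ds^2 = g_{ij} dx^i dx^j; only the non-zero components contribute.
ds^2 = dr^2 + r^2 dθ^2 + dz^2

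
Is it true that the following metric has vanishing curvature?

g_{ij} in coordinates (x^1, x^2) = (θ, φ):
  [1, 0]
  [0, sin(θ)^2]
Non-zero Christoffel symbols:
Γ^θ_{φ φ} = -sin(2*θ)/2
Γ^φ_{θ φ} = 1/tan(θ)
Ricci tensor: R_{θθ} = 1, R_{θφ} = 0, R_{φφ} = sin(θ)^2
The Ricci tensor is non-zero, so the Riemann tensor is non-zero: not flat.
No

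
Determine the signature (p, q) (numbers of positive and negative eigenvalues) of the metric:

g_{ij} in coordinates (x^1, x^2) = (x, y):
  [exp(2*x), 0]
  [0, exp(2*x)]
The metric is diagonal, so its eigenvalues are the diagonal entries: exp(2*x), exp(2*x) (at a generic point, where coordinate-dependent entries are positive).
2 positive, 0 negative.
(2, 0) - Riemannian (positive definite)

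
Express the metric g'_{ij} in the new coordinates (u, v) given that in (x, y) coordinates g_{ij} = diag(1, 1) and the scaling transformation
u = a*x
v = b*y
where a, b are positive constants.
Invert the transformation: x = u/a, y = v/b
g'_{ij} = (∂x^k/∂x'^i)(∂x^l/∂x'^j) g_{kl}; with g_{kl} = δ_{kl} this is Σ_k (∂x^k/∂x'^i)(∂x^k/∂x'^j).
Jacobian: ∂x/∂u = 1/a, ∂x/∂v = 0, ∂y/∂u = 0, ∂y/∂v = 1/b
g'_{uu} = (1/a)(1/a) + (0)(0) = 1/a^2
g'_{uv} = (1/a)(0) + (0)(1/b) = 0
g'_{vv} = (0)(0) + (1/b)(1/b) = 1/b^2
g'_{ij} = diag(1/a^2, 1/b^2)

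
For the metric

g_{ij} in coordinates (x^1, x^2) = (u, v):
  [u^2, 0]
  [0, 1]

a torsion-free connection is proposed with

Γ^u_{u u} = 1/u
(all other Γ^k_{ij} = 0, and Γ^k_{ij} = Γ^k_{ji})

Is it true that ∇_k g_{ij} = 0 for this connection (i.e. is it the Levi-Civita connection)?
Using ∇_k g_{ij} = ∂_k g_{ij} - Γ^m_{ki} g_{mj} - Γ^m_{kj} g_{im}:
e.g. ∇_u g_{uu} = (2*u) - (u) - (u) = 0
Every component ∇_k g_{ij} vanishes: the connection is metric compatible.
Yes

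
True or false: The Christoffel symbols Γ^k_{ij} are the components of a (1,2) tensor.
Under a change of coordinates Γ picks up an inhomogeneous term ∂²x/∂x'∂x'; e.g. Γ = 0 in Cartesian coordinates but Γ^r_{θθ} = -r in polar coordinates on the same flat plane.
False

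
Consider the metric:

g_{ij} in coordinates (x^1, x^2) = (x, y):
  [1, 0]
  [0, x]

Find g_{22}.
With x^1 = x, x^2 = y, g_{22} = g_{yy} is the row-2, column-2 entry of the matrix.
g_{22} = x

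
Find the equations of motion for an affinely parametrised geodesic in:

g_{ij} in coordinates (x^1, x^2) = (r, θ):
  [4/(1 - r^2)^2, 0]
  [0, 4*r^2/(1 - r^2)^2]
Geodesic equation: d^2x^k/dλ^2 + Γ^k_{ij} (dx^i/dλ)(dx^j/dλ) = 0.
Non-zero Christoffel symbols:
Γ^r_{r r} = 2*r/(1 - r^2)
Γ^r_{θ θ} = (r^3 + r)/(r^2 - 1)
Γ^θ_{r θ} = (-r^2 - 1)/(r^3 - r)
Substituting (the symmetric pair Γ^k_{ij}, Γ^k_{ji} combines into a factor 2):
d^2r/dλ^2 + (2*r/(1 - r^2)) (dr/dλ)^2 + ((r^3 + r)/(r^2 - 1)) (dθ/dλ)^2 = 0
d^2θ/dλ^2 + ((-2*r^2 - 2)/(r^3 - r)) (dr/dλ)(dθ/dλ) = 0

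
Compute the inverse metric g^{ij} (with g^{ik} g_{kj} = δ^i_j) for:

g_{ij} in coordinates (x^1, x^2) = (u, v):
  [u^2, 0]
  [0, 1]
The metric is diagonal, so g^{ij} is diagonal with entries 1/g_{ii}: diag(1/(u^2), 1).
g^{ij}:
  [1/u^2, 0]
  [0, 1]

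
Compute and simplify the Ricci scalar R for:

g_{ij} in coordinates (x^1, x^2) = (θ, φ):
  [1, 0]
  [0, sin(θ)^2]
Non-zero Christoffel symbols (Γ^k_{ij} = Γ^k_{ji}):
Γ^θ_{φ φ} = -sin(2*θ)/2
Γ^φ_{θ φ} = 1/tan(θ)
Ricci tensor (R_{ij} = R^k_{ikj}): R_{θθ} = 1, R_{θφ} = 0, R_{φφ} = sin(θ)^2
Inverse metric: g^{θθ} = 1, g^{φφ} = 1/sin(θ)^2
R = g^{ij} R_{ij} = (1)(1) + (1/sin(θ)^2)(sin(θ)^2) = 2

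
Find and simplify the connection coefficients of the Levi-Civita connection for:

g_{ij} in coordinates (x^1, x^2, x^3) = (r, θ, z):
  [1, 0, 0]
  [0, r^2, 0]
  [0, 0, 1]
Using Γ^k_{ij} = (1/2) g^{km} (∂_i g_{mj} + ∂_j g_{mi} - ∂_m g_{ij}); the metric is diagonal, so only the m = k term contributes.
Non-zero symbols (using the symmetry Γ^k_{ij} = Γ^k_{ji}):
Γ^r_{θ θ} = (1/2) g^{rr} (∂_θ g_{rθ} + ∂_θ g_{rθ} - ∂_r g_{θθ}) = (1/2)(1)((0) + (0) - (2*r)) = -r
Γ^θ_{r θ} = (1/2) g^{θθ} (∂_r g_{θθ} + ∂_θ g_{θr} - ∂_θ g_{rθ}) = (1/2)(1/r^2)((2*r) + (0) - (0)) = 1/r
All other Christoffel symbols are zero.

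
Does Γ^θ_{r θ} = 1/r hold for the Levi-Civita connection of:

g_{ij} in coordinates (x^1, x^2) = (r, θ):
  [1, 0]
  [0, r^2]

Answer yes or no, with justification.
Γ^θ_{r θ} = (1/2) g^{θθ} (∂_r g_{θθ} + ∂_θ g_{θr} - ∂_θ g_{rθ}) = (1/2)(1/r^2)((2*r) + (0) - (0)) = 1/r
This equals the proposed value 1/r.
Yes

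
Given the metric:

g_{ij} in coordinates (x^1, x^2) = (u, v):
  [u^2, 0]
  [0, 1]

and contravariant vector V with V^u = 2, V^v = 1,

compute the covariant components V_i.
V_i = g_{ij} V^j:
V_u = (u^2)(2) + (0)(1) = 2*u^2
V_v = (0)(2) + (1)(1) = 1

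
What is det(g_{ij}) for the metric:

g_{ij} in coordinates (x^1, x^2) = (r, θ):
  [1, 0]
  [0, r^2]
For a 2×2 metric: det(g) = g_{11}·g_{22} - g_{12}·g_{21}
= (1)·(r^2) - (0)·(0)
= r^2 - 0
det(g) = r^2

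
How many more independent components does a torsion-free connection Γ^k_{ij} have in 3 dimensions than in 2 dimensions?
Independent components in n dimensions: n × n(n+1)/2 = n^2(n+1)/2.
3D: 3 × 6 = 18
2D: 2 × 3 = 6
Difference = 18 - 6 = 12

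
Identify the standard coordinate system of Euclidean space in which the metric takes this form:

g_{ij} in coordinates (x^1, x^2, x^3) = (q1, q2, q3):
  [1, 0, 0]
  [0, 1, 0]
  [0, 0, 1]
All components are constant and the metric is the identity, i.e. orthonormal rectilinear coordinates.
Cartesian (3D) coordinates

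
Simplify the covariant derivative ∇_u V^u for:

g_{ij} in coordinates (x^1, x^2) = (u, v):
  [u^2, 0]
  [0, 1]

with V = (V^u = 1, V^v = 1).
Non-zero Christoffel symbols:
Γ^u_{u u} = 1/u
∇_u V^u = ∂_u V^u + Γ^u_{u j} V^j
  = (0) + (1/u)(1) + (0)(1)
  = 1/u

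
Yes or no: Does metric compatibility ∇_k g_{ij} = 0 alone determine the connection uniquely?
One also needs vanishing torsion; metric compatibility plus torsion-freeness singles out the Levi-Civita connection.
No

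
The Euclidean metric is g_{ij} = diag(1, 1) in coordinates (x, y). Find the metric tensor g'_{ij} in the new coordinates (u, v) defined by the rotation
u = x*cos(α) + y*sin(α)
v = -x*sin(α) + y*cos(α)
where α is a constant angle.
Invert the transformation: x = u*cos(α) - v*sin(α), y = u*sin(α) + v*cos(α)
g'_{ij} = (∂x^k/∂x'^i)(∂x^l/∂x'^j) g_{kl}; with g_{kl} = δ_{kl} this is Σ_k (∂x^k/∂x'^i)(∂x^k/∂x'^j).
Jacobian: ∂x/∂u = cos(α), ∂x/∂v = -sin(α), ∂y/∂u = sin(α), ∂y/∂v = cos(α)
g'_{uu} = (cos(α))(cos(α)) + (sin(α))(sin(α)) = 1
g'_{uv} = (cos(α))(-sin(α)) + (sin(α))(cos(α)) = 0
g'_{vv} = (-sin(α))(-sin(α)) + (cos(α))(cos(α)) = 1
g'_{ij} = diag(1, 1)
The Euclidean metric is invariant under rotations.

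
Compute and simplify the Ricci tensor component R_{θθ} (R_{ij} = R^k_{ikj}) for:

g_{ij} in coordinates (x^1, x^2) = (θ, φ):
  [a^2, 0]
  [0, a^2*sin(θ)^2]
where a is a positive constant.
Non-zero Christoffel symbols (Γ^k_{ij} = Γ^k_{ji}):
Γ^θ_{φ φ} = -sin(2*θ)/2
Γ^φ_{θ φ} = 1/tan(θ)
R^θ_{θ θ θ} = 0 (a repeated index in an antisymmetric pair)
R^φ_{θ φ θ} = ∂_φ Γ^φ_{θ θ} - ∂_θ Γ^φ_{θ φ} + Γ^φ_{φ m} Γ^m_{θ θ} - Γ^φ_{θ m} Γ^m_{θ φ}
  = (0) - (-1/sin(θ)^2) + (0) - (1/tan(θ)^2) = 1
R_{θθ} = R^θ_{θ θ θ} + R^φ_{θ φ θ} = (0) + (1) = 1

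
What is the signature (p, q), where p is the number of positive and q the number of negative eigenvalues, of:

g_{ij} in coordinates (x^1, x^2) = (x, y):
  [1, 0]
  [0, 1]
The metric is diagonal, so its eigenvalues are the diagonal entries: 1, 1 (at a generic point, where coordinate-dependent entries are positive).
2 positive, 0 negative.
(2, 0) - Riemannian (positive definite)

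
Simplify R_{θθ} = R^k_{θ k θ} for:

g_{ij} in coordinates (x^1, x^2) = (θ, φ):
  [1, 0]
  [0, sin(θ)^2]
Non-zero Christoffel symbols (Γ^k_{ij} = Γ^k_{ji}):
Γ^θ_{φ φ} = -sin(2*θ)/2
Γ^φ_{θ φ} = 1/tan(θ)
R^θ_{θ θ θ} = 0 (a repeated index in an antisymmetric pair)
R^φ_{θ φ θ} = ∂_φ Γ^φ_{θ θ} - ∂_θ Γ^φ_{θ φ} + Γ^φ_{φ m} Γ^m_{θ θ} - Γ^φ_{θ m} Γ^m_{θ φ}
  = (0) - (-1/sin(θ)^2) + (0) - (1/tan(θ)^2) = 1
R_{θθ} = R^θ_{θ θ θ} + R^φ_{θ φ θ} = (0) + (1) = 1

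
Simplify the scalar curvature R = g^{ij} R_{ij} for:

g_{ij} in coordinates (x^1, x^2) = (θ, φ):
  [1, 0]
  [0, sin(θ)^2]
Non-zero Christoffel symbols (Γ^k_{ij} = Γ^k_{ji}):
Γ^θ_{φ φ} = -sin(2*θ)/2
Γ^φ_{θ φ} = 1/tan(θ)
Ricci tensor (R_{ij} = R^k_{ikj}): R_{θθ} = 1, R_{θφ} = 0, R_{φφ} = sin(θ)^2
Inverse metric: g^{θθ} = 1, g^{φφ} = 1/sin(θ)^2
R = g^{ij} R_{ij} = (1)(1) + (1/sin(θ)^2)(sin(θ)^2) = 2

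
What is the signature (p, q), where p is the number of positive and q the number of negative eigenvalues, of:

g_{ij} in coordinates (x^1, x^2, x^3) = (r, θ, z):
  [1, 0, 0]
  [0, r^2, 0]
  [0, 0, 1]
The metric is diagonal, so its eigenvalues are the diagonal entries: 1, r^2, 1 (at a generic point, where coordinate-dependent entries are positive).
3 positive, 0 negative.
(3, 0) - Riemannian (positive definite)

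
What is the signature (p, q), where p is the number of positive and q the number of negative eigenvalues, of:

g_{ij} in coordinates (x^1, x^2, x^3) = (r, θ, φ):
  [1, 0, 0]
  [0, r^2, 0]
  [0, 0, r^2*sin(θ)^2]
The metric is diagonal, so its eigenvalues are the diagonal entries: 1, r^2, r^2*sin(θ)^2 (at a generic point, where coordinate-dependent entries are positive).
3 positive, 0 negative.
(3, 0) - Riemannian (positive definite)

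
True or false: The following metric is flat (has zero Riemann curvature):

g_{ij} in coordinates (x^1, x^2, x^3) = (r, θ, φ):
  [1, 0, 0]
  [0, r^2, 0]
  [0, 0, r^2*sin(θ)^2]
Non-zero Christoffel symbols:
Γ^r_{θ θ} = -r
Γ^r_{φ φ} = -r*sin(θ)^2
Γ^θ_{r θ} = 1/r
Γ^θ_{φ φ} = -sin(2*θ)/2
Γ^φ_{r φ} = 1/r
Γ^φ_{θ φ} = 1/tan(θ)
Ricci tensor: R_{rr} = 0, R_{rθ} = 0, R_{rφ} = 0, R_{θθ} = 0, R_{θφ} = 0, R_{φφ} = 0
All R_{ij} vanish; in 3 dimensions the Riemann tensor is fully determined by the Ricci tensor, so R^i_{jkl} = 0: the metric is flat (curvilinear coordinates on flat space).
True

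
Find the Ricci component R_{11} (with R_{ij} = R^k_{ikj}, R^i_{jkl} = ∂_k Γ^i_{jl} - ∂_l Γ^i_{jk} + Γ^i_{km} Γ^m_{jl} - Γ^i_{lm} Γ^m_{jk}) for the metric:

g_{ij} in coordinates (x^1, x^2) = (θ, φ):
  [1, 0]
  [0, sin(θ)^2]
Non-zero Christoffel symbols (Γ^k_{ij} = Γ^k_{ji}):
Γ^θ_{φ φ} = -sin(2*θ)/2
Γ^φ_{θ φ} = 1/tan(θ)
R^θ_{θ θ θ} = 0 (a repeated index in an antisymmetric pair)
R^φ_{θ φ θ} = ∂_φ Γ^φ_{θ θ} - ∂_θ Γ^φ_{θ φ} + Γ^φ_{φ m} Γ^m_{θ θ} - Γ^φ_{θ m} Γ^m_{θ φ}
  = (0) - (-1/sin(θ)^2) + (0) - (1/tan(θ)^2) = 1
R_{θθ} = R^θ_{θ θ θ} + R^φ_{θ φ θ} = (0) + (1) = 1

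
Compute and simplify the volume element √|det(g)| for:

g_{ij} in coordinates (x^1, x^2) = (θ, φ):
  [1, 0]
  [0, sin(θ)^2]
det(g) = sin(θ)^2
√|det(g)| = sin(θ) (taking 0 < θ < π so that |sin(θ)| = sin(θ))
Volume element: dV = sin(θ) dθ dφ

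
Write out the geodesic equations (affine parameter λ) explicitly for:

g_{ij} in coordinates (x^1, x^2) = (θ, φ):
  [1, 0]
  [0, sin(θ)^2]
Geodesic equation: d^2x^k/dλ^2 + Γ^k_{ij} (dx^i/dλ)(dx^j/dλ) = 0.
Non-zero Christoffel symbols:
Γ^θ_{φ φ} = -sin(2*θ)/2
Γ^φ_{θ φ} = 1/tan(θ)
Substituting (the symmetric pair Γ^k_{ij}, Γ^k_{ji} combines into a factor 2):
d^2θ/dλ^2 - (sin(2*θ)/2) (dφ/dλ)^2 = 0
d^2φ/dλ^2 + (2/tan(θ)) (dθ/dλ)(dφ/dλ) = 0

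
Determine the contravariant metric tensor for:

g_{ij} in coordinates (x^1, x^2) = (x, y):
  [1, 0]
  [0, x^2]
The metric is diagonal, so g^{ij} is diagonal with entries 1/g_{ii}: diag(1, 1/(x^2)).
g^{ij}:
  [1, 0]
  [0, 1/x^2]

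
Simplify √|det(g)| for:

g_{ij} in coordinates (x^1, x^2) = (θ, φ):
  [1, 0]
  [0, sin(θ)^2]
det(g) = sin(θ)^2
√|det(g)| = sin(θ) (taking 0 < θ < π so that |sin(θ)| = sin(θ))
Volume element: dV = sin(θ) dθ dφ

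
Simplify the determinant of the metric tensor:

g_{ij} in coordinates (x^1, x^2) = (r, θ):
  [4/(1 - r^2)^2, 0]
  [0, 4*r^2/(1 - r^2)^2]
For a 2×2 metric: det(g) = g_{11}·g_{22} - g_{12}·g_{21}
= (4/(1 - r^2)^2)·(4*r^2/(1 - r^2)^2) - (0)·(0)
= 16*r^2/(1 - r^2)^4 - 0
det(g) = 16*r^2/(1 - r^2)^4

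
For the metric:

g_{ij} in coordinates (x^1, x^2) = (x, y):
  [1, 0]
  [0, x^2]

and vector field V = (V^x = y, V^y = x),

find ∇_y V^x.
Non-zero Christoffel symbols:
Γ^x_{y y} = -x
Γ^y_{x y} = 1/x
∇_y V^x = ∂_y V^x + Γ^x_{y j} V^j
  = (1) + (0)(y) + (-x)(x)
  = 1 - x^2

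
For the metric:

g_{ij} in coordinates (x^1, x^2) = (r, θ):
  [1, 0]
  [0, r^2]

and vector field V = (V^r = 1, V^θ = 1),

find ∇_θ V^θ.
Non-zero Christoffel symbols:
Γ^r_{θ θ} = -r
Γ^θ_{r θ} = 1/r
∇_θ V^θ = ∂_θ V^θ + Γ^θ_{θ j} V^j
  = (0) + (1/r)(1) + (0)(1)
  = 1/r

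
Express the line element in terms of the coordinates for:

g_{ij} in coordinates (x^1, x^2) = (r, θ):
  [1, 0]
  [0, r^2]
ds^2 = g_{ij} dx^i dx^j; only the non-zero components contribute.
ds^2 = dr^2 + r^2 dθ^2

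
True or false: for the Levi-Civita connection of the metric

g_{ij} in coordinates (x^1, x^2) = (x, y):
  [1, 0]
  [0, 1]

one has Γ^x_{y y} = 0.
Γ^x_{y y} = (1/2) g^{xx} (∂_y g_{xy} + ∂_y g_{xy} - ∂_x g_{yy}) = (1/2)(1)((0) + (0) - (0)) = 0
This equals the proposed value 0.
True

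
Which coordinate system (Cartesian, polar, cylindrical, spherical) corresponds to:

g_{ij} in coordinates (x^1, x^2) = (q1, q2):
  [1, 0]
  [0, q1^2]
The line element ds^2 = dq1^2 + q1^2 dq2^2 is dr^2 + r^2 dθ^2 with q1 = r, q2 = θ.
polar coordinates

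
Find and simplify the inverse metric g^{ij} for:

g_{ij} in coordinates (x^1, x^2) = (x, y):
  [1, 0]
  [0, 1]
The metric is diagonal, so g^{ij} is diagonal with entries 1/g_{ii}: diag(1, 1).
g^{ij}:
  [1, 0]
  [0, 1]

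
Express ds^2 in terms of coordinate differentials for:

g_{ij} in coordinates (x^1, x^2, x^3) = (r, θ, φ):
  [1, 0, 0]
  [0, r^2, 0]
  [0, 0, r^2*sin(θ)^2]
ds^2 = g_{ij} dx^i dx^j; only the non-zero components contribute.
ds^2 = dr^2 + r^2 dθ^2 + r^2*sin(θ)^2 dφ^2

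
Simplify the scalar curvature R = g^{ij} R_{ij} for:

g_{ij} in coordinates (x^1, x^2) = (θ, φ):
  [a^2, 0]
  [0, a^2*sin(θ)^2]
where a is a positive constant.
Non-zero Christoffel symbols (Γ^k_{ij} = Γ^k_{ji}):
Γ^θ_{φ φ} = -sin(2*θ)/2
Γ^φ_{θ φ} = 1/tan(θ)
Ricci tensor (R_{ij} = R^k_{ikj}): R_{θθ} = 1, R_{θφ} = 0, R_{φφ} = sin(θ)^2
Inverse metric: g^{θθ} = 1/a^2, g^{φφ} = 1/(a^2*sin(θ)^2)
R = g^{ij} R_{ij} = (1/a^2)(1) + (1/(a^2*sin(θ)^2))(sin(θ)^2) = 2/a^2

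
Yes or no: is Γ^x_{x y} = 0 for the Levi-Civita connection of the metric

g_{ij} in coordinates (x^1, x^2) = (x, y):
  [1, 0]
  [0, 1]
Γ^x_{x y} = (1/2) g^{xx} (∂_x g_{xy} + ∂_y g_{xx} - ∂_x g_{xy}) = (1/2)(1)((0) + (0) - (0)) = 0
This equals the proposed value 0.
Yes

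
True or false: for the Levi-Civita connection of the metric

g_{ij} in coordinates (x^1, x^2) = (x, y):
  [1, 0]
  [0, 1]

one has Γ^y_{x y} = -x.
Γ^y_{x y} = (1/2) g^{yy} (∂_x g_{yy} + ∂_y g_{yx} - ∂_y g_{xy}) = (1/2)(1)((0) + (0) - (0)) = 0
This differs from the proposed value -x.
False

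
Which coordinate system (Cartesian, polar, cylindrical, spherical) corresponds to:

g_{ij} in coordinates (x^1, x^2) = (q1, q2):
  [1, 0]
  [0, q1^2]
The line element ds^2 = dq1^2 + q1^2 dq2^2 is dr^2 + r^2 dθ^2 with q1 = r, q2 = θ.
polar coordinates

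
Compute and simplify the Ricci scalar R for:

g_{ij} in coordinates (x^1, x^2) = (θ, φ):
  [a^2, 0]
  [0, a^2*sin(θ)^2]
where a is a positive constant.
Non-zero Christoffel symbols (Γ^k_{ij} = Γ^k_{ji}):
Γ^θ_{φ φ} = -sin(2*θ)/2
Γ^φ_{θ φ} = 1/tan(θ)
Ricci tensor (R_{ij} = R^k_{ikj}): R_{θθ} = 1, R_{θφ} = 0, R_{φφ} = sin(θ)^2
Inverse metric: g^{θθ} = 1/a^2, g^{φφ} = 1/(a^2*sin(θ)^2)
R = g^{ij} R_{ij} = (1/a^2)(1) + (1/(a^2*sin(θ)^2))(sin(θ)^2) = 2/a^2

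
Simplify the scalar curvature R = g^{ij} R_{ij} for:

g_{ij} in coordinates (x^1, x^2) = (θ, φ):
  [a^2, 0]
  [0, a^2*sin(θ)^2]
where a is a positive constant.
Non-zero Christoffel symbols (Γ^k_{ij} = Γ^k_{ji}):
Γ^θ_{φ φ} = -sin(2*θ)/2
Γ^φ_{θ φ} = 1/tan(θ)
Ricci tensor (R_{ij} = R^k_{ikj}): R_{θθ} = 1, R_{θφ} = 0, R_{φφ} = sin(θ)^2
Inverse metric: g^{θθ} = 1/a^2, g^{φφ} = 1/(a^2*sin(θ)^2)
R = g^{ij} R_{ij} = (1/a^2)(1) + (1/(a^2*sin(θ)^2))(sin(θ)^2) = 2/a^2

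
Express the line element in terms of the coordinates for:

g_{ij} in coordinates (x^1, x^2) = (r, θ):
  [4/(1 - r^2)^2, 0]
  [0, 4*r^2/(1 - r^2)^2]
ds^2 = g_{ij} dx^i dx^j; only the non-zero components contribute.
ds^2 = (4/(1 - r^2)^2) dr^2 + (4*r^2/(1 - r^2)^2) dθ^2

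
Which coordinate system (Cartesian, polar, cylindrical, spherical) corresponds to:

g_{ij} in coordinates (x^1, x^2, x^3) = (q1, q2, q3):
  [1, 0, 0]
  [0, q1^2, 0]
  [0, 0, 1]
The line element ds^2 = dq1^2 + q1^2 dq2^2 + dq3^2 is dr^2 + r^2 dθ^2 + dz^2 with q1 = r, q2 = θ, q3 = z.
cylindrical coordinates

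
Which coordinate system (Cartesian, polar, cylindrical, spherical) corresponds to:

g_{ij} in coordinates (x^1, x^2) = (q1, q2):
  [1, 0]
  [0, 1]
All components are constant and the metric is the identity, i.e. orthonormal rectilinear coordinates.
Cartesian (2D) coordinates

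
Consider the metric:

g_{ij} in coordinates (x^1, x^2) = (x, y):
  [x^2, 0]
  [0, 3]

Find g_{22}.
With x^1 = x, x^2 = y, g_{22} = g_{yy} is the row-2, column-2 entry of the matrix.
g_{22} = 3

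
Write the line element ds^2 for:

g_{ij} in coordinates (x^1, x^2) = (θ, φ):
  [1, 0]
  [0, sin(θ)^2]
ds^2 = g_{ij} dx^i dx^j; only the non-zero components contribute.
ds^2 = dθ^2 + sin(θ)^2 dφ^2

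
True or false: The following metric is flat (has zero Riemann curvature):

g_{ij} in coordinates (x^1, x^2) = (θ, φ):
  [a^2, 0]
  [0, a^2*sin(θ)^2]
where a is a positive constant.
Non-zero Christoffel symbols:
Γ^θ_{φ φ} = -sin(2*θ)/2
Γ^φ_{θ φ} = 1/tan(θ)
Ricci tensor: R_{θθ} = 1, R_{θφ} = 0, R_{φφ} = sin(θ)^2
The Ricci tensor is non-zero, so the Riemann tensor is non-zero: not flat.
False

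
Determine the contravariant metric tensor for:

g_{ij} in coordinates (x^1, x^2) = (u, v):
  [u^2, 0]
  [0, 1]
The metric is diagonal, so g^{ij} is diagonal with entries 1/g_{ii}: diag(1/(u^2), 1).
g^{ij}:
  [1/u^2, 0]
  [0, 1]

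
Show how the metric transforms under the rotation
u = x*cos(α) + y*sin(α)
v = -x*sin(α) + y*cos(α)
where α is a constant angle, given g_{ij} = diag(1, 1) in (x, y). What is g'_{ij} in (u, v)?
Invert the transformation: x = u*cos(α) - v*sin(α), y = u*sin(α) + v*cos(α)
g'_{ij} = (∂x^k/∂x'^i)(∂x^l/∂x'^j) g_{kl}; with g_{kl} = δ_{kl} this is Σ_k (∂x^k/∂x'^i)(∂x^k/∂x'^j).
Jacobian: ∂x/∂u = cos(α), ∂x/∂v = -sin(α), ∂y/∂u = sin(α), ∂y/∂v = cos(α)
g'_{uu} = (cos(α))(cos(α)) + (sin(α))(sin(α)) = 1
g'_{uv} = (cos(α))(-sin(α)) + (sin(α))(cos(α)) = 0
g'_{vv} = (-sin(α))(-sin(α)) + (cos(α))(cos(α)) = 1
g'_{ij} = diag(1, 1)
The Euclidean metric is invariant under rotations.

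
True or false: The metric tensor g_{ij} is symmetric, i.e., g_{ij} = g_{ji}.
By definition the metric is a symmetric bilinear form, g_{ij} = g_{ji}.
True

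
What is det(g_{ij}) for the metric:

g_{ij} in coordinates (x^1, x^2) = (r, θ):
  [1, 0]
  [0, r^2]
For a 2×2 metric: det(g) = g_{11}·g_{22} - g_{12}·g_{21}
= (1)·(r^2) - (0)·(0)
= r^2 - 0
det(g) = r^2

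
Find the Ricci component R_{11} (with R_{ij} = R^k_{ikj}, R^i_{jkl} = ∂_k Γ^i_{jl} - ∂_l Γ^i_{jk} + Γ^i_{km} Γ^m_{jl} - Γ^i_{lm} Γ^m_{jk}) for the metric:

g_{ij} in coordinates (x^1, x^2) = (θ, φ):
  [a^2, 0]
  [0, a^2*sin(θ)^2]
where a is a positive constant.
Non-zero Christoffel symbols (Γ^k_{ij} = Γ^k_{ji}):
Γ^θ_{φ φ} = -sin(2*θ)/2
Γ^φ_{θ φ} = 1/tan(θ)
R^θ_{θ θ θ} = 0 (a repeated index in an antisymmetric pair)
R^φ_{θ φ θ} = ∂_φ Γ^φ_{θ θ} - ∂_θ Γ^φ_{θ φ} + Γ^φ_{φ m} Γ^m_{θ θ} - Γ^φ_{θ m} Γ^m_{θ φ}
  = (0) - (-1/sin(θ)^2) + (0) - (1/tan(θ)^2) = 1
R_{θθ} = R^θ_{θ θ θ} + R^φ_{θ φ θ} = (0) + (1) = 1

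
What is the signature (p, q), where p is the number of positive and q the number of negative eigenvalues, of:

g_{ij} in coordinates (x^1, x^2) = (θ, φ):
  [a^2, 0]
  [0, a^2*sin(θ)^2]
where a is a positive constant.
The metric is diagonal, so its eigenvalues are the diagonal entries: a^2, a^2*sin(θ)^2 (at a generic point, where coordinate-dependent entries are positive).
2 positive, 0 negative.
(2, 0) - Riemannian (positive definite)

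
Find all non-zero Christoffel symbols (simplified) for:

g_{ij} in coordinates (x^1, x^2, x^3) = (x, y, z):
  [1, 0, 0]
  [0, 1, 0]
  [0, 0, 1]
Using Γ^k_{ij} = (1/2) g^{km} (∂_i g_{mj} + ∂_j g_{mi} - ∂_m g_{ij}); the metric is diagonal, so only the m = k term contributes.
Every metric component is constant, so all ∂_m g_{ij} = 0 and every Christoffel symbol vanishes.
All Christoffel symbols are zero.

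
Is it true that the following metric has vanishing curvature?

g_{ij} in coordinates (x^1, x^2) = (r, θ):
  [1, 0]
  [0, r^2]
Non-zero Christoffel symbols:
Γ^r_{θ θ} = -r
Γ^θ_{r θ} = 1/r
Ricci tensor: R_{rr} = 0, R_{rθ} = 0, R_{θθ} = 0
All R_{ij} vanish; in 2 dimensions the Riemann tensor is fully determined by the Ricci tensor, so R^i_{jkl} = 0: the metric is flat (curvilinear coordinates on flat space).
Yes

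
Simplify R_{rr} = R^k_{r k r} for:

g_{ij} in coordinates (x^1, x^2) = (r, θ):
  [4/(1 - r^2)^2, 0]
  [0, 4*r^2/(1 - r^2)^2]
Non-zero Christoffel symbols (Γ^k_{ij} = Γ^k_{ji}):
Γ^r_{r r} = 2*r/(1 - r^2)
Γ^r_{θ θ} = (r^3 + r)/(r^2 - 1)
Γ^θ_{r θ} = (-r^2 - 1)/(r^3 - r)
R^r_{r r r} = 0 (a repeated index in an antisymmetric pair)
R^θ_{r θ r} = ∂_θ Γ^θ_{r r} - ∂_r Γ^θ_{r θ} + Γ^θ_{θ m} Γ^m_{r r} - Γ^θ_{r m} Γ^m_{r θ}
  = (0) - ((r^4 + 4*r^2 - 1)/(r^3 - r)^2) + (2*(r^2 + 1)/(r^2 - 1)^2) - ((r^2 + 1)^2/(r^3 - r)^2) = -4/(r^2 - 1)^2
R_{rr} = R^r_{r r r} + R^θ_{r θ r} = (0) + (-4/(r^2 - 1)^2) = -4/(r^2 - 1)^2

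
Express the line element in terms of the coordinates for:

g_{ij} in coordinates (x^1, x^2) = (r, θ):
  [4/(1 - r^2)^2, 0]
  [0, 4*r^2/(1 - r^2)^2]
ds^2 = g_{ij} dx^i dx^j; only the non-zero components contribute.
ds^2 = (4/(1 - r^2)^2) dr^2 + (4*r^2/(1 - r^2)^2) dθ^2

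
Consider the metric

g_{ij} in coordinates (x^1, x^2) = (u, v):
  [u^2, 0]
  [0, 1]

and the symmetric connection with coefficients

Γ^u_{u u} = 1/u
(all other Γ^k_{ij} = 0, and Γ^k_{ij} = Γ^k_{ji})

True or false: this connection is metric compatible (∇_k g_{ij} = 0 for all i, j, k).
Using ∇_k g_{ij} = ∂_k g_{ij} - Γ^m_{ki} g_{mj} - Γ^m_{kj} g_{im}:
e.g. ∇_u g_{uu} = (2*u) - (u) - (u) = 0
Every component ∇_k g_{ij} vanishes: the connection is metric compatible.
True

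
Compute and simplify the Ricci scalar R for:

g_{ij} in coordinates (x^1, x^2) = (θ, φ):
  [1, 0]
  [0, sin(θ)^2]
Non-zero Christoffel symbols (Γ^k_{ij} = Γ^k_{ji}):
Γ^θ_{φ φ} = -sin(2*θ)/2
Γ^φ_{θ φ} = 1/tan(θ)
Ricci tensor (R_{ij} = R^k_{ikj}): R_{θθ} = 1, R_{θφ} = 0, R_{φφ} = sin(θ)^2
Inverse metric: g^{θθ} = 1, g^{φφ} = 1/sin(θ)^2
R = g^{ij} R_{ij} = (1)(1) + (1/sin(θ)^2)(sin(θ)^2) = 2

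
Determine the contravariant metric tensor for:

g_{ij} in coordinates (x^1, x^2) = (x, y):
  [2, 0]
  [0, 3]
The metric is diagonal, so g^{ij} is diagonal with entries 1/g_{ii}: diag(1/2, 1/3).
g^{ij}:
  [1/2, 0]
  [0, 1/3]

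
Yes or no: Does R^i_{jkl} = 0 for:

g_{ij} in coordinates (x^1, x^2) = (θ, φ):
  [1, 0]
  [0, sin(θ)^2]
Non-zero Christoffel symbols:
Γ^θ_{φ φ} = -sin(2*θ)/2
Γ^φ_{θ φ} = 1/tan(θ)
Ricci tensor: R_{θθ} = 1, R_{θφ} = 0, R_{φφ} = sin(θ)^2
The Ricci tensor is non-zero, so the Riemann tensor is non-zero: not flat.
No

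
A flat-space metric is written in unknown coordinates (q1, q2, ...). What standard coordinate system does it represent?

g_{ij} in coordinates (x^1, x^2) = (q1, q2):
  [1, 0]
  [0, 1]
All components are constant and the metric is the identity, i.e. orthonormal rectilinear coordinates.
Cartesian (2D) coordinates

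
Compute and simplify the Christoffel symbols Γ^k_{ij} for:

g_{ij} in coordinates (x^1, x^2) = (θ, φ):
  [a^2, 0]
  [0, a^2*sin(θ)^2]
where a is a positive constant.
Using Γ^k_{ij} = (1/2) g^{km} (∂_i g_{mj} + ∂_j g_{mi} - ∂_m g_{ij}); the metric is diagonal, so only the m = k term contributes.
Non-zero symbols (using the symmetry Γ^k_{ij} = Γ^k_{ji}):
Γ^θ_{φ φ} = (1/2) g^{θθ} (∂_φ g_{θφ} + ∂_φ g_{θφ} - ∂_θ g_{φφ}) = (1/2)(1/a^2)((0) + (0) - (a^2*sin(2*θ))) = -sin(2*θ)/2
Γ^φ_{θ φ} = (1/2) g^{φφ} (∂_θ g_{φφ} + ∂_φ g_{φθ} - ∂_φ g_{θφ}) = (1/2)(1/(a^2*sin(θ)^2))((a^2*sin(2*θ)) + (0) - (0)) = 1/tan(θ)
All other Christoffel symbols are zero.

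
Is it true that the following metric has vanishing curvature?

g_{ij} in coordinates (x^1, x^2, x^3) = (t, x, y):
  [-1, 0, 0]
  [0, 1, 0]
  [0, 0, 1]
All metric components are constant, so every Christoffel symbol vanishes and R^i_{jkl} = 0.
Yes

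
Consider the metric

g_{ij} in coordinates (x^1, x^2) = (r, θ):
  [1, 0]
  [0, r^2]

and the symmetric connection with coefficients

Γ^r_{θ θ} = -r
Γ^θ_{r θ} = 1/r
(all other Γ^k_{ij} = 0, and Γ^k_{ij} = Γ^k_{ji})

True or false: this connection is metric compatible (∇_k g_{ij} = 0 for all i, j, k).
Using ∇_k g_{ij} = ∂_k g_{ij} - Γ^m_{ki} g_{mj} - Γ^m_{kj} g_{im}:
e.g. ∇_r g_{θθ} = (2*r) - (r) - (r) = 0
Every component ∇_k g_{ij} vanishes: the connection is metric compatible.
True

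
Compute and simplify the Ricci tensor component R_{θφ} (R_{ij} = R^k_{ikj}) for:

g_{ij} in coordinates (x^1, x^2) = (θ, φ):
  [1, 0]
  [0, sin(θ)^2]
Non-zero Christoffel symbols (Γ^k_{ij} = Γ^k_{ji}):
Γ^θ_{φ φ} = -sin(2*θ)/2
Γ^φ_{θ φ} = 1/tan(θ)
R^θ_{θ θ φ} = 0 (a repeated index in an antisymmetric pair)
R^φ_{θ φ φ} = 0 (a repeated index in an antisymmetric pair)
R_{θφ} = R^θ_{θ θ φ} + R^φ_{θ φ φ} = (0) + (0) = 0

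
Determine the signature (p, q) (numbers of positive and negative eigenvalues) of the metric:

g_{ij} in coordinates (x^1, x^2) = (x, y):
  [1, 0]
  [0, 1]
The metric is diagonal, so its eigenvalues are the diagonal entries: 1, 1 (at a generic point, where coordinate-dependent entries are positive).
2 positive, 0 negative.
(2, 0) - Riemannian (positive definite)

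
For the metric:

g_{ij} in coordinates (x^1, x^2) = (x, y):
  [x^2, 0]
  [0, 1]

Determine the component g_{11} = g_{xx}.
With x^1 = x, x^2 = y, g_{11} = g_{xx} is the row-1, column-1 entry of the matrix.
g_{11} = x^2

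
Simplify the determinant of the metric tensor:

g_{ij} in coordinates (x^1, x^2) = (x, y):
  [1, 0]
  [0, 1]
For a 2×2 metric: det(g) = g_{11}·g_{22} - g_{12}·g_{21}
= (1)·(1) - (0)·(0)
= 1 - 0
det(g) = 1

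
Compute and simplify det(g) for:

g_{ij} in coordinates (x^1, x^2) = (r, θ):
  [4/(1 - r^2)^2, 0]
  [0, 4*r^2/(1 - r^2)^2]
For a 2×2 metric: det(g) = g_{11}·g_{22} - g_{12}·g_{21}
= (4/(1 - r^2)^2)·(4*r^2/(1 - r^2)^2) - (0)·(0)
= 16*r^2/(1 - r^2)^4 - 0
det(g) = 16*r^2/(1 - r^2)^4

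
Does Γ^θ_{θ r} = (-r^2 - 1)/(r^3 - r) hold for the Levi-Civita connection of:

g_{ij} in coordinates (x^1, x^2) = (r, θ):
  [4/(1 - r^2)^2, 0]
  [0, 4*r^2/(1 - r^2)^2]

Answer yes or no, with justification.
Γ^θ_{θ r} = (1/2) g^{θθ} (∂_θ g_{θr} + ∂_r g_{θθ} - ∂_θ g_{θr}) = (1/2)((1 - r^2)^2/(4*r^2))((0) + (-8*(r^3 + r)/(r^2 - 1)^3) - (0)) = (-r^2 - 1)/(r^3 - r)
This equals the proposed value (-r^2 - 1)/(r^3 - r).
Yes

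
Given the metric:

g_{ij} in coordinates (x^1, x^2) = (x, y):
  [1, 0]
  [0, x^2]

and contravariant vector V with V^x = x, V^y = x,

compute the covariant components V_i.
V_i = g_{ij} V^j:
V_x = (1)(x) + (0)(x) = x
V_y = (0)(x) + (x^2)(x) = x^3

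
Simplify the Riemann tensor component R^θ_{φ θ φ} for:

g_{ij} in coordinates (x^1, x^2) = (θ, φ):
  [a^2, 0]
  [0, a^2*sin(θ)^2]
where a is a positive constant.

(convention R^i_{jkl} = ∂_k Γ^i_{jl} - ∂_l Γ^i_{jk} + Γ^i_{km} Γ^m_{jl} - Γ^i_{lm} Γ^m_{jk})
Non-zero Christoffel symbols (Γ^k_{ij} = Γ^k_{ji}):
Γ^θ_{φ φ} = -sin(2*θ)/2
Γ^φ_{θ φ} = 1/tan(θ)
R^θ_{φ θ φ} = ∂_θ Γ^θ_{φ φ} - ∂_φ Γ^θ_{φ θ} + Γ^θ_{θ m} Γ^m_{φ φ} - Γ^θ_{φ m} Γ^m_{φ θ}
  = (-cos(2*θ)) - (0) + (0) - (-cos(θ)^2) = sin(θ)^2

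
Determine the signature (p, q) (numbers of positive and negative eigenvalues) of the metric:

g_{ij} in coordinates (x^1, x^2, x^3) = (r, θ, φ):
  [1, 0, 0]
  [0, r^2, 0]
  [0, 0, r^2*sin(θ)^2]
The metric is diagonal, so its eigenvalues are the diagonal entries: 1, r^2, r^2*sin(θ)^2 (at a generic point, where coordinate-dependent entries are positive).
3 positive, 0 negative.
(3, 0) - Riemannian (positive definite)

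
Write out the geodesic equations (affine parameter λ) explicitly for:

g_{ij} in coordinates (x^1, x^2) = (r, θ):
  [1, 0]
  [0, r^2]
Geodesic equation: d^2x^k/dλ^2 + Γ^k_{ij} (dx^i/dλ)(dx^j/dλ) = 0.
Non-zero Christoffel symbols:
Γ^r_{θ θ} = -r
Γ^θ_{r θ} = 1/r
Substituting (the symmetric pair Γ^k_{ij}, Γ^k_{ji} combines into a factor 2):
d^2r/dλ^2 - r (dθ/dλ)^2 = 0
d^2θ/dλ^2 + (2/r) (dr/dλ)(dθ/dλ) = 0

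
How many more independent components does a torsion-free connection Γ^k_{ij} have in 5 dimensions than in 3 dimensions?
Independent components in n dimensions: n × n(n+1)/2 = n^2(n+1)/2.
5D: 5 × 15 = 75
3D: 3 × 6 = 18
Difference = 75 - 18 = 57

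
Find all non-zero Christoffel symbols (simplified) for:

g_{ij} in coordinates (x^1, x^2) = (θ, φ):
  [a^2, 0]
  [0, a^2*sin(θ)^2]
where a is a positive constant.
Using Γ^k_{ij} = (1/2) g^{km} (∂_i g_{mj} + ∂_j g_{mi} - ∂_m g_{ij}); the metric is diagonal, so only the m = k term contributes.
Non-zero symbols (using the symmetry Γ^k_{ij} = Γ^k_{ji}):
Γ^θ_{φ φ} = (1/2) g^{θθ} (∂_φ g_{θφ} + ∂_φ g_{θφ} - ∂_θ g_{φφ}) = (1/2)(1/a^2)((0) + (0) - (a^2*sin(2*θ))) = -sin(2*θ)/2
Γ^φ_{θ φ} = (1/2) g^{φφ} (∂_θ g_{φφ} + ∂_φ g_{φθ} - ∂_φ g_{θφ}) = (1/2)(1/(a^2*sin(θ)^2))((a^2*sin(2*θ)) + (0) - (0)) = 1/tan(θ)
All other Christoffel symbols are zero.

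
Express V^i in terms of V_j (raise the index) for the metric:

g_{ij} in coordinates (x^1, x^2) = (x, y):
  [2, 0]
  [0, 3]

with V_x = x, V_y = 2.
Inverse metric (diagonal): g^{xx} = 1/2, g^{yy} = 1/3
V^i = g^{ij} V_j:
V^x = (1/2)(x) + (0)(2) = x/2
V^y = (0)(x) + (1/3)(2) = 2/3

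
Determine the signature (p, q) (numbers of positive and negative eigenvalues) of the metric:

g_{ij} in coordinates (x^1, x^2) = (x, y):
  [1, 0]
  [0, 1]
The metric is diagonal, so its eigenvalues are the diagonal entries: 1, 1 (at a generic point, where coordinate-dependent entries are positive).
2 positive, 0 negative.
(2, 0) - Riemannian (positive definite)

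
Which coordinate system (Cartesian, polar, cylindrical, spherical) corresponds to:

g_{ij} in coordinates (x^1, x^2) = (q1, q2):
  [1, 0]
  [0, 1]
All components are constant and the metric is the identity, i.e. orthonormal rectilinear coordinates.
Cartesian (2D) coordinates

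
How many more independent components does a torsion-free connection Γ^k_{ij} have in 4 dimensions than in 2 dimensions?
Independent components in n dimensions: n × n(n+1)/2 = n^2(n+1)/2.
4D: 4 × 10 = 40
2D: 2 × 3 = 6
Difference = 40 - 6 = 34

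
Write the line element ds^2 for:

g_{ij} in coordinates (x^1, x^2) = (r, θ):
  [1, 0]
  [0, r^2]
ds^2 = g_{ij} dx^i dx^j; only the non-zero components contribute.
ds^2 = dr^2 + r^2 dθ^2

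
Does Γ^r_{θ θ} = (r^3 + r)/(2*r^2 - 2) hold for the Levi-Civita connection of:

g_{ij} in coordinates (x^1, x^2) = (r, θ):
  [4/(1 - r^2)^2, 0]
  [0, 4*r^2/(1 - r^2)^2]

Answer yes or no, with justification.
Γ^r_{θ θ} = (1/2) g^{rr} (∂_θ g_{rθ} + ∂_θ g_{rθ} - ∂_r g_{θθ}) = (1/2)((1 - r^2)^2/4)((0) + (0) - (-8*(r^3 + r)/(r^2 - 1)^3)) = (r^3 + r)/(r^2 - 1)
This differs from the proposed value (r^3 + r)/(2*r^2 - 2).
No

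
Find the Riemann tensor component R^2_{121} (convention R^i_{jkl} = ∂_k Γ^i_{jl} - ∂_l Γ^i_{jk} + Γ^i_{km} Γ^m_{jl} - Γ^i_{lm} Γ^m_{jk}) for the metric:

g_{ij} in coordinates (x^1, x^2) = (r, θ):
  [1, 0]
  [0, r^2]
Non-zero Christoffel symbols (Γ^k_{ij} = Γ^k_{ji}):
Γ^r_{θ θ} = -r
Γ^θ_{r θ} = 1/r
R^θ_{r θ r} = ∂_θ Γ^θ_{r r} - ∂_r Γ^θ_{r θ} + Γ^θ_{θ m} Γ^m_{r r} - Γ^θ_{r m} Γ^m_{r θ}
  = (0) - (-1/r^2) + (0) - (1/r^2) = 0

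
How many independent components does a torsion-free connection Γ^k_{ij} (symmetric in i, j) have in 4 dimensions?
Γ^k_{ij} has n choices for the upper index and n(n+1)/2 independent symmetric lower index pairs.
Total = 4 × 4×5/2 = 4 × 10 = 40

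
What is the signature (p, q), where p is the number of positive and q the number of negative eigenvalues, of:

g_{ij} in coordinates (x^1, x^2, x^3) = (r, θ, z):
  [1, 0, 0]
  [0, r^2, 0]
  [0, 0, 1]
The metric is diagonal, so its eigenvalues are the diagonal entries: 1, r^2, 1 (at a generic point, where coordinate-dependent entries are positive).
3 positive, 0 negative.
(3, 0) - Riemannian (positive definite)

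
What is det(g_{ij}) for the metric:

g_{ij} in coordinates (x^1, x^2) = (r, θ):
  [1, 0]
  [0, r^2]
For a 2×2 metric: det(g) = g_{11}·g_{22} - g_{12}·g_{21}
= (1)·(r^2) - (0)·(0)
= r^2 - 0
det(g) = r^2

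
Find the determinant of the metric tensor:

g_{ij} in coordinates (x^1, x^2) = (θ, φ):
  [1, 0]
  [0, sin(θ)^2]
For a 2×2 metric: det(g) = g_{11}·g_{22} - g_{12}·g_{21}
= (1)·(sin(θ)^2) - (0)·(0)
= sin(θ)^2 - 0
det(g) = sin(θ)^2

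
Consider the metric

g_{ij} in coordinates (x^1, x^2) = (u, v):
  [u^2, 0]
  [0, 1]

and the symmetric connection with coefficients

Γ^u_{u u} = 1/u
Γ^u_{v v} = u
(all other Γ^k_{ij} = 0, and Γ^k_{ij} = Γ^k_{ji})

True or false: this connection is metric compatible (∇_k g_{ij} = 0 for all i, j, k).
Using ∇_k g_{ij} = ∂_k g_{ij} - Γ^m_{ki} g_{mj} - Γ^m_{kj} g_{im}:
∇_v g_{uv} = (0) - (0) - (u^3) = -u^3 ≠ 0
So the connection is not metric compatible (it is not the Levi-Civita connection).
False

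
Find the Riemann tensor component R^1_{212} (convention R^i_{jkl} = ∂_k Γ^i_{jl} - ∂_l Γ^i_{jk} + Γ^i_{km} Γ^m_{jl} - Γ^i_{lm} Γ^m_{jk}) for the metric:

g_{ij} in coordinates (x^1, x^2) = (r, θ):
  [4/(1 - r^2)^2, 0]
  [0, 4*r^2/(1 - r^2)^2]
Non-zero Christoffel symbols (Γ^k_{ij} = Γ^k_{ji}):
Γ^r_{r r} = 2*r/(1 - r^2)
Γ^r_{θ θ} = (r^3 + r)/(r^2 - 1)
Γ^θ_{r θ} = (-r^2 - 1)/(r^3 - r)
R^r_{θ r θ} = ∂_r Γ^r_{θ θ} - ∂_θ Γ^r_{θ r} + Γ^r_{r m} Γ^m_{θ θ} - Γ^r_{θ m} Γ^m_{θ r}
  = ((r^4 - 4*r^2 - 1)/(r^2 - 1)^2) - (0) + (-2*r^2*(r^2 + 1)/(r^2 - 1)^2) - (-(r^2 + 1)^2/(r^2 - 1)^2) = -4*r^2/(r^2 - 1)^2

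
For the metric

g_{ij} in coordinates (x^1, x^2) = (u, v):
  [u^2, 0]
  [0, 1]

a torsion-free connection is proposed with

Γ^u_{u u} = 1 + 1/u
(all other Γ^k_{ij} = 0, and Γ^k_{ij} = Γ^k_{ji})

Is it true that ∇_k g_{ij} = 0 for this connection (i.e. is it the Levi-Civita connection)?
Using ∇_k g_{ij} = ∂_k g_{ij} - Γ^m_{ki} g_{mj} - Γ^m_{kj} g_{im}:
∇_u g_{uu} = (2*u) - (u^2 + u) - (u^2 + u) = -2*u^2 ≠ 0
So the connection is not metric compatible (it is not the Levi-Civita connection).
No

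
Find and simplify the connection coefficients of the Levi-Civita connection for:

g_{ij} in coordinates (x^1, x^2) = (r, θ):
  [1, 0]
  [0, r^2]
Using Γ^k_{ij} = (1/2) g^{km} (∂_i g_{mj} + ∂_j g_{mi} - ∂_m g_{ij}); the metric is diagonal, so only the m = k term contributes.
Non-zero symbols (using the symmetry Γ^k_{ij} = Γ^k_{ji}):
Γ^r_{θ θ} = (1/2) g^{rr} (∂_θ g_{rθ} + ∂_θ g_{rθ} - ∂_r g_{θθ}) = (1/2)(1)((0) + (0) - (2*r)) = -r
Γ^θ_{r θ} = (1/2) g^{θθ} (∂_r g_{θθ} + ∂_θ g_{θr} - ∂_θ g_{rθ}) = (1/2)(1/r^2)((2*r) + (0) - (0)) = 1/r
All other Christoffel symbols are zero.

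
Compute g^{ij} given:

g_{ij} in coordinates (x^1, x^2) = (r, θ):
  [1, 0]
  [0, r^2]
The metric is diagonal, so g^{ij} is diagonal with entries 1/g_{ii}: diag(1, 1/(r^2)).
g^{ij}:
  [1, 0]
  [0, 1/r^2]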